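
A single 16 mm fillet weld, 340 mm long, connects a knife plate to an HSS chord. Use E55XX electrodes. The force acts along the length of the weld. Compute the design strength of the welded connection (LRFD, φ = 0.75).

E55XX → F_EXX = 550 MPa.
Effective throat t_e = 0.707 × 16 = 11.31 mm.
Total length L = 340 mm; A_we = 11.31 × 340 = 3846 mm².
F_nw = 0.6 F_EXX = 0.6 × 550 = 330 MPa.
φR_n = 0.75 × 330 × 3846 × 10⁻³ = 951.9 kN.

φR_n ≈ 952 kN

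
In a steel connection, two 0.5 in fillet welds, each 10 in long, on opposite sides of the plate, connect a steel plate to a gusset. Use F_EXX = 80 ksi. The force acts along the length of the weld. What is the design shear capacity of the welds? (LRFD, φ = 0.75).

φR_n ≈ 255 kips

Effective throat t_e = 0.707 × 0.5 = 0.3535 in.
Total length L = 20 in; A_we = 0.3535 × 20 = 7.07 in².
F_nw = 0.6 F_EXX = 0.6 × 80 = 48 ksi.
φR_n = 0.75 × 48 × 7.07 = 254.5 kips.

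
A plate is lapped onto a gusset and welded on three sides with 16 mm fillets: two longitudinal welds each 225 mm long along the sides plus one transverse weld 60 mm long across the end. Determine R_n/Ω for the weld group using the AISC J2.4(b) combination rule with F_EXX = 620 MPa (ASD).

R_n/Ω ≈ 1070 kN

t_e = 0.707 × 16 = 11.31 mm.
R_nwl = 0.6 × 620 × 11.31 × 450 × 10⁻³ = 1894 kN (longitudinal, 2 welds).
R_nwt = 0.6 × 620 × 11.31 × 60 × 10⁻³ = 252.5 kN (transverse, base value).
(i) R_nwl + R_nwt = 2146 kN; (ii) 0.85 R_nwl + 1.5 R_nwt = 1988 kN.
R_n = max = 2146 kN [governs: (i)]; R_n/Ω = 1073 kN.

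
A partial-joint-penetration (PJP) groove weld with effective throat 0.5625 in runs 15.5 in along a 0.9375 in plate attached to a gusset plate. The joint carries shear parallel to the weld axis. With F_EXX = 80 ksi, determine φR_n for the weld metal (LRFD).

φR_n ≈ 314 kips

Effective throat (given) t_e = 0.5625 in.
A_we = 0.5625 × 15.5 = 8.719 in².
F_nw = 0.6 F_EXX = 48 ksi.
φR_n = 0.75 × 48 × 8.719 = 313.9 kips.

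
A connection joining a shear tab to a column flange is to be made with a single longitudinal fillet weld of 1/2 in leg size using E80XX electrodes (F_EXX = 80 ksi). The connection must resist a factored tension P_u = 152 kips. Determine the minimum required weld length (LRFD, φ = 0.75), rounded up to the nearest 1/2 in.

L = 12 in

Throat t_e = 0.707 × 0.5 = 0.3535 in.
φr_n = 0.75 × 0.6 × 80 × 0.3535 = 12.73 kips/in.
L_req = P_u / φr_n = 152 / 12.73 = 11.94 in total.
Round up → use L = 12 in.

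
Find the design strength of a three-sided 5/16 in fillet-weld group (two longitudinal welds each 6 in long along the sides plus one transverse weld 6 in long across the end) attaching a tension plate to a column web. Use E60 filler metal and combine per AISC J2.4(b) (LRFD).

E60XX → F_EXX = 60 ksi.
t_e = 0.707 × 0.3125 = 0.2209 in.
R_nwl = 0.6 × 60 × 0.2209 × 12 = 95.44 kip (longitudinal, 2 welds).
R_nwt = 0.6 × 60 × 0.2209 × 6 = 47.72 kip (transverse, base value).
(i) R_nwl + R_nwt = 143.2 kip; (ii) 0.85 R_nwl + 1.5 R_nwt = 152.7 kip.
R_n = max = 152.7 kip [governs: (ii)]; φR_n = 114.5 kip.

φR_n ≈ 115 kip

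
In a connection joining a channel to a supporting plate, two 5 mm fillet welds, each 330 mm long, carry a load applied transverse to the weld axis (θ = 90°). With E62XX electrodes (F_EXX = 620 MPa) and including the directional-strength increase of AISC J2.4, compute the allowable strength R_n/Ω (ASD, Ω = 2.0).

R_n/Ω ≈ 651 kN

t_e = 0.707 × 5 = 3.535 mm; A_we = 3.535 × 660 = 2333 mm².
Directional factor: 1.0 + 0.5 sin^1.5(90°) = 1.5.
F_nw = 0.6 × 620 × 1.5 = 558 MPa.
R_n/Ω = (558 × 2333) / 2.0 × 10⁻³ = 650.9 kN.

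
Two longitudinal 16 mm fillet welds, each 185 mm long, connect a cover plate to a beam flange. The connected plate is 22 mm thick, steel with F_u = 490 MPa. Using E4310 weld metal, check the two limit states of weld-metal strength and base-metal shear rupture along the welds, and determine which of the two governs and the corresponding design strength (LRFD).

φR_n ≈ 810 kN (weld metal governs)

E43XX → F_EXX = 430 MPa.
t_e = 0.707 × 16 = 11.31 mm; L = 370 mm.
Weld metal: φR_n = 0.75 × 0.6 × 430 × 11.31 × 370 × 10⁻³ = 809.9 kN.
Base metal (shear rupture): φR_n = 0.75 × 0.6 × 490 × 22 × 370 × 10⁻³ = 1795 kN.
Governing: weld metal.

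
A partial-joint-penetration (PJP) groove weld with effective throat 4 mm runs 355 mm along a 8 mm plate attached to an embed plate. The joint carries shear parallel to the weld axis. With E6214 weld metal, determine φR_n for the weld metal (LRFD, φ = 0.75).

E62XX → F_EXX = 620 MPa.
Effective throat (given) t_e = 4 mm.
A_we = 4 × 355 = 1420 mm².
F_nw = 0.6 F_EXX = 372 MPa.
φR_n = 0.75 × 372 × 1420 × 10⁻³ = 396.2 kN.

φR_n ≈ 396 kN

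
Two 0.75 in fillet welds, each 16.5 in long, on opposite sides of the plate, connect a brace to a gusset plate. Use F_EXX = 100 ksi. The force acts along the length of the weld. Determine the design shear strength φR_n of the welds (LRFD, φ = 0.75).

φR_n ≈ 787 kip

Effective throat t_e = 0.707 × 0.75 = 0.5302 in.
Total length L = 33 in; A_we = 0.5302 × 33 = 17.5 in².
F_nw = 0.6 F_EXX = 0.6 × 100 = 60 ksi.
φR_n = 0.75 × 60 × 17.5 = 787.4 kip.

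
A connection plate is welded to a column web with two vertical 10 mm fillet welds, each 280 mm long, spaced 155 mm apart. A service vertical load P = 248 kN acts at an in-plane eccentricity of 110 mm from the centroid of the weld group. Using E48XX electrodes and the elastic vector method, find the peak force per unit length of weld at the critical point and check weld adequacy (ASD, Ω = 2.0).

E48XX → F_EXX = 480 MPa.
Total weld length L_w = 560 mm. Treat welds as unit-width lines.
Polar moment about centroid: J = 2[d³/12 + d(b/2)²] = 2[280³/12 + 280×77.5²] = 7022000 mm³.
Direct shear f_v = P/L_w = 248×10³ / 560 = 442.9 N/mm (vertical).
Torsion M = P·e = 248×10³ × 110 = 27280000 N·mm.
Critical point at (x, y) = (77.5, 140) from centroid. f_tx = M·y/J = 543.9 N/mm; f_ty = M·x/J = 301.1 N/mm.
Resultant f_max = √[f_tx² + (f_v + f_ty)²] = √[543.9² + (442.9 + 301.1)²] = 921.5 N/mm.
Capacity per unit length: r_n/Ω = (1/2.0) × 0.6 × 480 × (0.707 × 10) = 1018 N/mm.
921.5 ≤ 1018 → adequate.

f_max ≈ 922 N/mm; adequate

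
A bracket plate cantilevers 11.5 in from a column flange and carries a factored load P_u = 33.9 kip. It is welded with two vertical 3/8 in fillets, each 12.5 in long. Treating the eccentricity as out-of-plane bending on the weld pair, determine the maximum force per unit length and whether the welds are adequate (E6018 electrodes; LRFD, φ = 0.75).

E60XX → F_EXX = 60 ksi.
L_w = 2 × 12.5 = 25 in; section modulus (unit throat) S = 2 × L²/6 = 52.08 in².
Direct shear f_v = P/L_w = 33.9/25 = 1.356 kip/in.
Moment M = P × e = 33.9 × 11.5 = 389.85 kip·in; bending f_b = M/S = 7.485 kip/in.
f_max = √(f_v² + f_b²) = √(1.356² + 7.485²) = 7.607 kip/in.
φr_n = 0.75 × 0.6 × 60 × (0.707 × 0.375) = 7.158 kip/in → NOT adequate.

f_max ≈ 7.61 kip/in; NOT adequate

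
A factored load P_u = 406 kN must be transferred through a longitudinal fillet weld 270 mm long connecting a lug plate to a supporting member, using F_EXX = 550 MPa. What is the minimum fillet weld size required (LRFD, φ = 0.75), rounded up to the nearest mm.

Total weld length L = 270 mm.
Required throat t_e = P_u / (φ × 0.6 F_EXX × L) = 406 / (0.75 × 0.6 × 550 × 270 × 10⁻³) = 6.076 mm.
Required leg w = t_e / 0.707 = 8.593 mm → use 9 mm.

w = 9 mm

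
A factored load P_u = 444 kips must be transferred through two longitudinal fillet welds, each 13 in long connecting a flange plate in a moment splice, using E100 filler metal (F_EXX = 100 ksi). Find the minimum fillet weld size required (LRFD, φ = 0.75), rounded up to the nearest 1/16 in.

Total weld length L = 26 in.
Required throat t_e = P_u / (φ × 0.6 F_EXX × L) = 444 / (0.75 × 0.6 × 100 × 26) = 0.3795 in.
Required leg w = t_e / 0.707 = 0.5368 in → use 9/16 in.

w = 9/16 in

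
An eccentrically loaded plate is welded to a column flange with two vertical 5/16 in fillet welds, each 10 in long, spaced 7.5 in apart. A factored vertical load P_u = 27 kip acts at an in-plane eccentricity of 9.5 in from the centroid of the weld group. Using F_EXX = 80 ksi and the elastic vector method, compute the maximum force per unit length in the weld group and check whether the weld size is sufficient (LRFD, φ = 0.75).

Total weld length L_w = 20 in. Treat welds as unit-width lines.
Polar moment about centroid: J = 2[d³/12 + d(b/2)²] = 2[10³/12 + 10×3.75²] = 447.9 in³.
Direct shear f_v = P/L_w = 27 / 20 = 1.35 kip/in (vertical).
Torsion M = P·e = 27 × 9.5 = 256.5 kip·in.
Critical point at (x, y) = (3.75, 5) from centroid. f_tx = M·y/J = 2.863 kip/in; f_ty = M·x/J = 2.147 kip/in.
Resultant f_max = √[f_tx² + (f_v + f_ty)²] = √[2.863² + (1.35 + 2.147)²] = 4.52 kip/in.
Capacity per unit length: φr_n = 0.75 × 0.6 × 80 × (0.707 × 0.3125) = 7.954 kip/in.
4.52 ≤ 7.954 → adequate.

f_max ≈ 4.52 kip/in; adequate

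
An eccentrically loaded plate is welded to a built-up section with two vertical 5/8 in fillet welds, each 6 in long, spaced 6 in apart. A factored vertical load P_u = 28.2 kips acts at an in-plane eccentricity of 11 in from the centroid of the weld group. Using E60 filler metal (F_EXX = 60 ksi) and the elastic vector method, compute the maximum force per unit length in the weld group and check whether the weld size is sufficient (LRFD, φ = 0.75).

f_max ≈ 10.9 kip/in; adequate

Total weld length L_w = 12 in. Treat welds as unit-width lines.
Polar moment about centroid: J = 2[d³/12 + d(b/2)²] = 2[6³/12 + 6×3²] = 144 in³.
Direct shear f_v = P/L_w = 28.2 / 12 = 2.35 kip/in (vertical).
Torsion M = P·e = 28.2 × 11 = 310.2 kip·in.
Critical point at (x, y) = (3, 3) from centroid. f_tx = M·y/J = 6.462 kip/in; f_ty = M·x/J = 6.462 kip/in.
Resultant f_max = √[f_tx² + (f_v + f_ty)²] = √[6.462² + (2.35 + 6.462)²] = 10.93 kip/in.
Capacity per unit length: φr_n = 0.75 × 0.6 × 60 × (0.707 × 0.625) = 11.93 kip/in.
10.93 ≤ 11.93 → adequate.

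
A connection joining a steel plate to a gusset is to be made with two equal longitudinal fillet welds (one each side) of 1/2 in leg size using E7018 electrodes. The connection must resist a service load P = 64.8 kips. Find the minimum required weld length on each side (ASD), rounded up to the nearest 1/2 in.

E70XX → F_EXX = 70 ksi.
Throat t_e = 0.707 × 0.5 = 0.3535 in.
r_n/Ω = (0.6 × 70 × 0.3535) / 2.0 = 7.423 kip/in.
L_req = P / (r_n/Ω) = 64.8 / 7.423 = 8.729 in total.
Per side: 8.729 / 2 = 4.365 in.
Round up → use L = 4.5 in on each side.

L = 4.5 in on each side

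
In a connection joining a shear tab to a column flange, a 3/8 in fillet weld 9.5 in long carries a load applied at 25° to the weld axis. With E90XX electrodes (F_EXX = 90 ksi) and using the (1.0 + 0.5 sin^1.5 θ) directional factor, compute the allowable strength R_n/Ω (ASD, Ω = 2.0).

R_n/Ω ≈ 77.3 kips

t_e = 0.707 × 0.375 = 0.2651 in; A_we = 0.2651 × 9.5 = 2.519 in².
Directional factor: 1.0 + 0.5 sin^1.5(25°) = 1.137.
F_nw = 0.6 × 90 × 1.137 = 61.42 ksi.
R_n/Ω = (61.42 × 2.519) / 2.0 = 77.35 kips.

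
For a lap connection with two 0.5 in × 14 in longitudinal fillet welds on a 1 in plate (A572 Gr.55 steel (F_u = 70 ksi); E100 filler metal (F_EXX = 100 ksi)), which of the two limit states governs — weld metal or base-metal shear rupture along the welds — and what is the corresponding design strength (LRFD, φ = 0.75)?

φR_n ≈ 445 kips (weld metal governs)

t_e = 0.707 × 0.5 = 0.3535 in; L = 28 in.
Weld metal: φR_n = 0.75 × 0.6 × 100 × 0.3535 × 28 = 445.4 kips.
Base metal (shear rupture): φR_n = 0.75 × 0.6 × 70 × 1 × 28 = 882 kips.
Governing: weld metal.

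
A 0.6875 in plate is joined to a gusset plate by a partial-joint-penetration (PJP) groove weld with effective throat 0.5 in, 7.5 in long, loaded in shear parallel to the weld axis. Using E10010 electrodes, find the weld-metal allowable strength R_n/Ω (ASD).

R_n/Ω ≈ 112 kip

E100XX → F_EXX = 100 ksi.
Effective throat (given) t_e = 0.5 in.
A_we = 0.5 × 7.5 = 3.75 in².
F_nw = 0.6 F_EXX = 60 ksi.
R_n/Ω = (60 × 3.75) / 2.0 = 112.5 kip.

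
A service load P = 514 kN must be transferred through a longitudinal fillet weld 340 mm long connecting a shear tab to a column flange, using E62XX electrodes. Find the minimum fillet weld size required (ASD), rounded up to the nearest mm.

w = 12 mm

E62XX → F_EXX = 620 MPa.
Total weld length L = 340 mm.
Required throat t_e = P × Ω / (0.6 F_EXX × L) = 514 × 2.0 / (0.6 × 620 × 340 × 10⁻³) = 8.128 mm.
Required leg w = t_e / 0.707 = 11.5 mm → use 12 mm.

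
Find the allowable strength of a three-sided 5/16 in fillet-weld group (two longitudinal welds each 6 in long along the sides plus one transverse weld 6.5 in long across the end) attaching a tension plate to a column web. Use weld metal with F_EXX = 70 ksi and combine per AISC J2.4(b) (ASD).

t_e = 0.707 × 0.3125 = 0.2209 in.
R_nwl = 0.6 × 70 × 0.2209 × 12 = 111.4 kip (longitudinal, 2 welds).
R_nwt = 0.6 × 70 × 0.2209 × 6.5 = 60.32 kip (transverse, base value).
(i) R_nwl + R_nwt = 171.7 kip; (ii) 0.85 R_nwl + 1.5 R_nwt = 185.1 kip.
R_n = max = 185.1 kip [governs: (ii)]; R_n/Ω = 92.56 kip.

R_n/Ω ≈ 92.6 kip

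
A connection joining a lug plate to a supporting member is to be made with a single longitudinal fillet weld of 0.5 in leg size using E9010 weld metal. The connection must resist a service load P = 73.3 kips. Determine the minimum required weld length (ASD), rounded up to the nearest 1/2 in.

L = 8 in

E90XX → F_EXX = 90 ksi.
Throat t_e = 0.707 × 0.5 = 0.3535 in.
r_n/Ω = (0.6 × 90 × 0.3535) / 2.0 = 9.544 kip/in.
L_req = P / (r_n/Ω) = 73.3 / 9.544 = 7.68 in total.
Round up → use L = 8 in.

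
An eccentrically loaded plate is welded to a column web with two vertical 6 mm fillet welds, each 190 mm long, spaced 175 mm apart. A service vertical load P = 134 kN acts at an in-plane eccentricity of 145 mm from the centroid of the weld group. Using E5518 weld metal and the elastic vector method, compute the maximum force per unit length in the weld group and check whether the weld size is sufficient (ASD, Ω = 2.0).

f_max ≈ 896 N/mm; NOT adequate

E55XX → F_EXX = 550 MPa.
Total weld length L_w = 380 mm. Treat welds as unit-width lines.
Polar moment about centroid: J = 2[d³/12 + d(b/2)²] = 2[190³/12 + 190×87.5²] = 4053000 mm³.
Direct shear f_v = P/L_w = 134×10³ / 380 = 352.6 N/mm (vertical).
Torsion M = P·e = 134×10³ × 145 = 19430000 N·mm.
Critical point at (x, y) = (87.5, 95) from centroid. f_tx = M·y/J = 455.5 N/mm; f_ty = M·x/J = 419.5 N/mm.
Resultant f_max = √[f_tx² + (f_v + f_ty)²] = √[455.5² + (352.6 + 419.5)²] = 896.5 N/mm.
Capacity per unit length: r_n/Ω = (1/2.0) × 0.6 × 550 × (0.707 × 6) = 699.9 N/mm.
896.5 > 699.9 → NOT adequate.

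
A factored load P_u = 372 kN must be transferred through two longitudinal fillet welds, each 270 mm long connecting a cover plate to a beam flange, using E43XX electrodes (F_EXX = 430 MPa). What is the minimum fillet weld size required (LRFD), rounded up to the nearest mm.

w = 6 mm

Total weld length L = 540 mm.
Required throat t_e = P_u / (φ × 0.6 F_EXX × L) = 372 / (0.75 × 0.6 × 430 × 540 × 10⁻³) = 3.56 mm.
Required leg w = t_e / 0.707 = 5.036 mm → use 6 mm.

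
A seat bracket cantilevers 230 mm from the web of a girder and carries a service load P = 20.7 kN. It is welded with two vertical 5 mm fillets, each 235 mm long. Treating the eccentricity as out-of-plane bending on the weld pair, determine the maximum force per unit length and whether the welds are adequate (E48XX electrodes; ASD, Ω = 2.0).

E48XX → F_EXX = 480 MPa.
L_w = 2 × 235 = 470 mm; section modulus (unit throat) S = 2 × L²/6 = 18410 mm².
Direct shear f_v = P/L_w = 20.7×10³/470 = 44.04 N/mm.
Moment M = P × e = 20.7×10³ × 230 = 4761000 N·mm; bending f_b = M/S = 258.6 N/mm.
f_max = √(f_v² + f_b²) = √(44.04² + 258.6²) = 262.4 N/mm.
r_n/Ω = (1/2.0) × 0.6 × 480 × (0.707 × 5) = 509 N/mm → adequate.

f_max ≈ 262 N/mm; adequate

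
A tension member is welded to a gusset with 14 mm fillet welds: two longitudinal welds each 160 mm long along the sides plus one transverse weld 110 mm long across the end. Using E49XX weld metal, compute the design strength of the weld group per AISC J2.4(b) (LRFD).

E49XX → F_EXX = 490 MPa.
t_e = 0.707 × 14 = 9.898 mm.
R_nwl = 0.6 × 490 × 9.898 × 320 × 10⁻³ = 931.2 kN (longitudinal, 2 welds).
R_nwt = 0.6 × 490 × 9.898 × 110 × 10⁻³ = 320.1 kN (transverse, base value).
(i) R_nwl + R_nwt = 1251 kN; (ii) 0.85 R_nwl + 1.5 R_nwt = 1272 kN.
R_n = max = 1272 kN [governs: (ii)]; φR_n = 953.8 kN.

φR_n ≈ 954 kN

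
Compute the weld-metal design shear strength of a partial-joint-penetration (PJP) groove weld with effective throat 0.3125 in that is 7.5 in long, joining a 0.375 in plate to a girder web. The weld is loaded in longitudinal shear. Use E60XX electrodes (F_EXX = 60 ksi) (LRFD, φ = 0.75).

Effective throat (given) t_e = 0.3125 in.
A_we = 0.3125 × 7.5 = 2.344 in².
F_nw = 0.6 F_EXX = 36 ksi.
φR_n = 0.75 × 36 × 2.344 = 63.28 kips.

φR_n ≈ 63.3 kips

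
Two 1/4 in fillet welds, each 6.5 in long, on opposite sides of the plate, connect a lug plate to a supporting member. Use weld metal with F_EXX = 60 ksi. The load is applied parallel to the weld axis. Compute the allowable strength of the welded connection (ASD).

Effective throat t_e = 0.707 × 0.25 = 0.1767 in.
Total length L = 13 in; A_we = 0.1767 × 13 = 2.298 in².
F_nw = 0.6 F_EXX = 0.6 × 60 = 36 ksi.
R_n = 36 × 2.298 = 82.72 kip; R_n/Ω = 82.72/2.0 = 41.36 kip.

R_n/Ω ≈ 41.4 kip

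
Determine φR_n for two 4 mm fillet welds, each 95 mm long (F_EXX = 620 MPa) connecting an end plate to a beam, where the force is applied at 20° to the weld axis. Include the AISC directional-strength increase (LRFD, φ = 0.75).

t_e = 0.707 × 4 = 2.828 mm; A_we = 2.828 × 190 = 537.3 mm².
Directional factor: 1.0 + 0.5 sin^1.5(20°) = 1.1.
F_nw = 0.6 × 620 × 1.1 = 409.2 MPa.
φR_n = 0.75 × 409.2 × 537.3 × 10⁻³ = 164.9 kN.

φR_n ≈ 165 kN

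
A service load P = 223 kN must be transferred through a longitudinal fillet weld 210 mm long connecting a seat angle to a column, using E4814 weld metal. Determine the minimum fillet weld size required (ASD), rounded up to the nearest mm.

E48XX → F_EXX = 480 MPa.
Total weld length L = 210 mm.
Required throat t_e = P × Ω / (0.6 F_EXX × L) = 223 × 2.0 / (0.6 × 480 × 210 × 10⁻³) = 7.374 mm.
Required leg w = t_e / 0.707 = 10.43 mm → use 11 mm.

w = 11 mm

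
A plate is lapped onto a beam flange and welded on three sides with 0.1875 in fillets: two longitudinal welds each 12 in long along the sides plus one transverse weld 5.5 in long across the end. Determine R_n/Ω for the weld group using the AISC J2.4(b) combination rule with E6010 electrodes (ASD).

E60XX → F_EXX = 60 ksi.
t_e = 0.707 × 0.1875 = 0.1326 in.
R_nwl = 0.6 × 60 × 0.1326 × 24 = 114.5 kip (longitudinal, 2 welds).
R_nwt = 0.6 × 60 × 0.1326 × 5.5 = 26.25 kip (transverse, base value).
(i) R_nwl + R_nwt = 140.8 kip; (ii) 0.85 R_nwl + 1.5 R_nwt = 136.7 kip.
R_n = max = 140.8 kip [governs: (i)]; R_n/Ω = 70.39 kip.

R_n/Ω ≈ 70.4 kip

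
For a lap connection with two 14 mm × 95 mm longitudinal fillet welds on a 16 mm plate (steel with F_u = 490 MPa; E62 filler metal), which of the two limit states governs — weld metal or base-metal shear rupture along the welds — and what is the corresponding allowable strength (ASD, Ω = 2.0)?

E62XX → F_EXX = 620 MPa.
t_e = 0.707 × 14 = 9.898 mm; L = 190 mm.
Weld metal: R_n/Ω = (1/2.0) × 0.6 × 620 × 9.898 × 190 × 10⁻³ = 349.8 kN.
Base metal (shear rupture): R_n/Ω = (1/2.0) × 0.6 × 490 × 16 × 190 × 10⁻³ = 446.9 kN.
Governing: weld metal.

R_n/Ω ≈ 350 kN (weld metal governs)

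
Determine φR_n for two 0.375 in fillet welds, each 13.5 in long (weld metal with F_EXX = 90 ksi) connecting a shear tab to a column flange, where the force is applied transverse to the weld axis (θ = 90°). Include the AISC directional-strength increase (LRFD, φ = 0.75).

t_e = 0.707 × 0.375 = 0.2651 in; A_we = 0.2651 × 27 = 7.158 in².
Directional factor: 1.0 + 0.5 sin^1.5(90°) = 1.5.
F_nw = 0.6 × 90 × 1.5 = 81 ksi.
φR_n = 0.75 × 81 × 7.158 = 434.9 kips.

φR_n ≈ 435 kips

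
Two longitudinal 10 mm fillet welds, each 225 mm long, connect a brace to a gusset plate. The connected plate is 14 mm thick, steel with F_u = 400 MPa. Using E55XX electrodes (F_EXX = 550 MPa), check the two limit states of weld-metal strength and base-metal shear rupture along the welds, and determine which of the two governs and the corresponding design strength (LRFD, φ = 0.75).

t_e = 0.707 × 10 = 7.07 mm; L = 450 mm.
Weld metal: φR_n = 0.75 × 0.6 × 550 × 7.07 × 450 × 10⁻³ = 787.4 kN.
Base metal (shear rupture): φR_n = 0.75 × 0.6 × 400 × 14 × 450 × 10⁻³ = 1134 kN.
Governing: weld metal.

φR_n ≈ 787 kN (weld metal governs)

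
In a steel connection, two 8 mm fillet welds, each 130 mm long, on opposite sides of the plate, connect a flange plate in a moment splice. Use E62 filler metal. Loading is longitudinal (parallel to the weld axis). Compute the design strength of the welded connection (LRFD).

φR_n ≈ 410 kN

E62XX → F_EXX = 620 MPa.
Effective throat t_e = 0.707 × 8 = 5.656 mm.
Total length L = 260 mm; A_we = 5.656 × 260 = 1471 mm².
F_nw = 0.6 F_EXX = 0.6 × 620 = 372 MPa.
φR_n = 0.75 × 372 × 1471 × 10⁻³ = 410.3 kN.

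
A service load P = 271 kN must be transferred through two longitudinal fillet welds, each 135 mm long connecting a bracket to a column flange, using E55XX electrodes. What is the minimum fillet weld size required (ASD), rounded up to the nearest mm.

w = 9 mm

E55XX → F_EXX = 550 MPa.
Total weld length L = 270 mm.
Required throat t_e = P × Ω / (0.6 F_EXX × L) = 271 × 2.0 / (0.6 × 550 × 270 × 10⁻³) = 6.083 mm.
Required leg w = t_e / 0.707 = 8.604 mm → use 9 mm.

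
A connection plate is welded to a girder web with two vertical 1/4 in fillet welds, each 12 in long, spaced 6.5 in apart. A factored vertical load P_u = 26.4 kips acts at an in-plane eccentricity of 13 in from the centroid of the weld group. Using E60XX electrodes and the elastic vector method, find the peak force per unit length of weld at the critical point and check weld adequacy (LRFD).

f_max ≈ 4.94 kip/in; NOT adequate

E60XX → F_EXX = 60 ksi.
Total weld length L_w = 24 in. Treat welds as unit-width lines.
Polar moment about centroid: J = 2[d³/12 + d(b/2)²] = 2[12³/12 + 12×3.25²] = 541.5 in³.
Direct shear f_v = P/L_w = 26.4 / 24 = 1.1 kip/in (vertical).
Torsion M = P·e = 26.4 × 13 = 343.2 kip·in.
Critical point at (x, y) = (3.25, 6) from centroid. f_tx = M·y/J = 3.803 kip/in; f_ty = M·x/J = 2.06 kip/in.
Resultant f_max = √[f_tx² + (f_v + f_ty)²] = √[3.803² + (1.1 + 2.06)²] = 4.944 kip/in.
Capacity per unit length: φr_n = 0.75 × 0.6 × 60 × (0.707 × 0.25) = 4.772 kip/in.
4.944 > 4.772 → NOT adequate.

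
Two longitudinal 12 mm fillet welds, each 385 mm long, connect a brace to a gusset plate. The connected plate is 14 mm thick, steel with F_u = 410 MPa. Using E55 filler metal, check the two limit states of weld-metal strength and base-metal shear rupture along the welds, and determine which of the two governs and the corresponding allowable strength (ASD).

E55XX → F_EXX = 550 MPa.
t_e = 0.707 × 12 = 8.484 mm; L = 770 mm.
Weld metal: R_n/Ω = (1/2.0) × 0.6 × 550 × 8.484 × 770 × 10⁻³ = 1078 kN.
Base metal (shear rupture): R_n/Ω = (1/2.0) × 0.6 × 410 × 14 × 770 × 10⁻³ = 1326 kN.
Governing: weld metal.

R_n/Ω ≈ 1080 kN (weld metal governs)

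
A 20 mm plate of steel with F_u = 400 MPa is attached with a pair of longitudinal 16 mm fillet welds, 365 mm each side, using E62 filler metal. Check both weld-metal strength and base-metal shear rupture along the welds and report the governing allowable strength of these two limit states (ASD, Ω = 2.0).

R_n/Ω ≈ 1540 kN (weld metal governs)

E62XX → F_EXX = 620 MPa.
t_e = 0.707 × 16 = 11.31 mm; L = 730 mm.
Weld metal: R_n/Ω = (1/2.0) × 0.6 × 620 × 11.31 × 730 × 10⁻³ = 1536 kN.
Base metal (shear rupture): R_n/Ω = (1/2.0) × 0.6 × 400 × 20 × 730 × 10⁻³ = 1752 kN.
Governing: weld metal.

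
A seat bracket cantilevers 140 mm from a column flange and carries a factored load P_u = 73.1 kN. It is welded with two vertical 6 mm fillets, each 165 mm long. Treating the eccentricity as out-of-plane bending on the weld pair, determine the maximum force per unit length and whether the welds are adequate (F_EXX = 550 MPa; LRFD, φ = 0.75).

L_w = 2 × 165 = 330 mm; section modulus (unit throat) S = 2 × L²/6 = 9075 mm².
Direct shear f_v = P/L_w = 73.1×10³/330 = 221.5 N/mm.
Moment M = P × e = 73.1×10³ × 140 = 10234000 N·mm; bending f_b = M/S = 1128 N/mm.
f_max = √(f_v² + f_b²) = √(221.5² + 1128²) = 1149 N/mm.
φr_n = 0.75 × 0.6 × 550 × (0.707 × 6) = 1050 N/mm → NOT adequate.

f_max ≈ 1150 N/mm; NOT adequate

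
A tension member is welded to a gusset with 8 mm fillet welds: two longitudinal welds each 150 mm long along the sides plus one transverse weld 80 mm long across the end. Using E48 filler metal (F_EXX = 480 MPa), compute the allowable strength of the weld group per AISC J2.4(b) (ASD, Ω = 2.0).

R_n/Ω ≈ 309 kN

t_e = 0.707 × 8 = 5.656 mm.
R_nwl = 0.6 × 480 × 5.656 × 300 × 10⁻³ = 488.7 kN (longitudinal, 2 welds).
R_nwt = 0.6 × 480 × 5.656 × 80 × 10⁻³ = 130.3 kN (transverse, base value).
(i) R_nwl + R_nwt = 619 kN; (ii) 0.85 R_nwl + 1.5 R_nwt = 610.8 kN.
R_n = max = 619 kN [governs: (i)]; R_n/Ω = 309.5 kN.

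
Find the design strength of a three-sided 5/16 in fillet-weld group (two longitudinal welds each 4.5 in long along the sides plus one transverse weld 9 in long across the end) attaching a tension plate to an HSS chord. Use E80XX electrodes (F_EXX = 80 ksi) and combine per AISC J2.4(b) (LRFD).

t_e = 0.707 × 0.3125 = 0.2209 in.
R_nwl = 0.6 × 80 × 0.2209 × 9 = 95.44 kips (longitudinal, 2 welds).
R_nwt = 0.6 × 80 × 0.2209 × 9 = 95.44 kips (transverse, base value).
(i) R_nwl + R_nwt = 190.9 kips; (ii) 0.85 R_nwl + 1.5 R_nwt = 224.3 kips.
R_n = max = 224.3 kips [governs: (ii)]; φR_n = 168.2 kips.

φR_n ≈ 168 kips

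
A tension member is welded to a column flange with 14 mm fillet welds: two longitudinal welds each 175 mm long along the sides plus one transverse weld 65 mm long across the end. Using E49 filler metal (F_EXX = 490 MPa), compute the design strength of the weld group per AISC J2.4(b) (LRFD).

φR_n ≈ 906 kN

t_e = 0.707 × 14 = 9.898 mm.
R_nwl = 0.6 × 490 × 9.898 × 350 × 10⁻³ = 1019 kN (longitudinal, 2 welds).
R_nwt = 0.6 × 490 × 9.898 × 65 × 10⁻³ = 189.2 kN (transverse, base value).
(i) R_nwl + R_nwt = 1208 kN; (ii) 0.85 R_nwl + 1.5 R_nwt = 1149 kN.
R_n = max = 1208 kN [governs: (i)]; φR_n = 905.7 kN.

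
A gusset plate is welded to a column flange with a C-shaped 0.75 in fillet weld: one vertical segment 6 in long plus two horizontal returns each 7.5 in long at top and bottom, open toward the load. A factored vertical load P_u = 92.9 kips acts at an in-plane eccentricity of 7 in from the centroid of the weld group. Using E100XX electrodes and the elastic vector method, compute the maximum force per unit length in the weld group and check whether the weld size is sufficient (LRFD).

f_max ≈ 16.9 kip/in; adequate

E100XX → F_EXX = 100 ksi.
Total weld length L_w = 21 in. Treat welds as unit-width lines.
Centroid: x̄ = 2×7.5×3.75 / 21 = 2.679 in from the vertical weld.
Polar moment about centroid: J = I_x + I_y = [6³/12 + 2×7.5×3²] + [6×2.679² + 2(7.5³/12 + 7.5×1.071²)] = 283.6 in³.
Direct shear f_v = P/L_w = 92.9 / 21 = 4.424 kip/in (vertical).
Torsion M = P·e = 92.9 × 7 = 650.3 kip·in.
Critical point at (x, y) = (4.821, 3) from centroid. f_tx = M·y/J = 6.88 kip/in; f_ty = M·x/J = 11.06 kip/in.
Resultant f_max = √[f_tx² + (f_v + f_ty)²] = √[6.88² + (4.424 + 11.06)²] = 16.94 kip/in.
Capacity per unit length: φr_n = 0.75 × 0.6 × 100 × (0.707 × 0.75) = 23.86 kip/in.
16.94 ≤ 23.86 → adequate.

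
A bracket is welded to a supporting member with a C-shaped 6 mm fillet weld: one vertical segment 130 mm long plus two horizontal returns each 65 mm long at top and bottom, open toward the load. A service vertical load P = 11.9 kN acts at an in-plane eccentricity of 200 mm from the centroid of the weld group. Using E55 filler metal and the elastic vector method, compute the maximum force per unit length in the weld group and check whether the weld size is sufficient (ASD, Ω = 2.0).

f_max ≈ 258 N/mm; adequate

E55XX → F_EXX = 550 MPa.
Total weld length L_w = 260 mm. Treat welds as unit-width lines.
Centroid: x̄ = 2×65×32.5 / 260 = 16.25 mm from the vertical weld.
Polar moment about centroid: J = I_x + I_y = [130³/12 + 2×65×65²] + [130×16.25² + 2(65³/12 + 65×16.25²)] = 846800 mm³.
Direct shear f_v = P/L_w = 11.9×10³ / 260 = 45.77 N/mm (vertical).
Torsion M = P·e = 11.9×10³ × 200 = 2380000 N·mm.
Critical point at (x, y) = (48.75, 65) from centroid. f_tx = M·y/J = 182.7 N/mm; f_ty = M·x/J = 137 N/mm.
Resultant f_max = √[f_tx² + (f_v + f_ty)²] = √[182.7² + (45.77 + 137)²] = 258.4 N/mm.
Capacity per unit length: r_n/Ω = (1/2.0) × 0.6 × 550 × (0.707 × 6) = 699.9 N/mm.
258.4 ≤ 699.9 → adequate.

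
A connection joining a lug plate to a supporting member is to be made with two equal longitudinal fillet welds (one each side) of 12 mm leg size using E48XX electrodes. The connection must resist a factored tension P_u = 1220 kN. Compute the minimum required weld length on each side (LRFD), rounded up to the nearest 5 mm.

L = 335 mm on each side

E48XX → F_EXX = 480 MPa.
Throat t_e = 0.707 × 12 = 8.484 mm.
φr_n = 0.75 × 0.6 × 480 × 8.484 × 10⁻³ = 1.833 kN/mm.
L_req = P_u / φr_n = 1220 / 1.833 = 665.7 mm total.
Per side: 665.7 / 2 = 332.9 mm.
Round up → use L = 335 mm on each side.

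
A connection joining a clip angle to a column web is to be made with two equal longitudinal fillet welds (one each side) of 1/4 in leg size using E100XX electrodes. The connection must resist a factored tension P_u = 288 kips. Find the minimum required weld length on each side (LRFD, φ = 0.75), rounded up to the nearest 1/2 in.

L = 18.5 in on each side

E100XX → F_EXX = 100 ksi.
Throat t_e = 0.707 × 0.25 = 0.1767 in.
φr_n = 0.75 × 0.6 × 100 × 0.1767 = 7.954 kips/in.
L_req = P_u / φr_n = 288 / 7.954 = 36.21 in total.
Per side: 36.21 / 2 = 18.1 in.
Round up → use L = 18.5 in on each side.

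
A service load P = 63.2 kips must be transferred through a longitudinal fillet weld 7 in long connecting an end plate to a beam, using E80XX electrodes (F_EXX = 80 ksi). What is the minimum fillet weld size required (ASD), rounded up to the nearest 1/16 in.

Total weld length L = 7 in.
Required throat t_e = P × Ω / (0.6 F_EXX × L) = 63.2 × 2.0 / (0.6 × 80 × 7) = 0.3762 in.
Required leg w = t_e / 0.707 = 0.5321 in → use 9/16 in.

w = 9/16 in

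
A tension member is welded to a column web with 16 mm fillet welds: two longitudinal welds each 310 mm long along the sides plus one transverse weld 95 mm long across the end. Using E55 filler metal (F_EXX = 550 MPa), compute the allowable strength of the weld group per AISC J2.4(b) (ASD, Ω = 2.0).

t_e = 0.707 × 16 = 11.31 mm.
R_nwl = 0.6 × 550 × 11.31 × 620 × 10⁻³ = 2314 kN (longitudinal, 2 welds).
R_nwt = 0.6 × 550 × 11.31 × 95 × 10⁻³ = 354.6 kN (transverse, base value).
(i) R_nwl + R_nwt = 2669 kN; (ii) 0.85 R_nwl + 1.5 R_nwt = 2499 kN.
R_n = max = 2669 kN [governs: (i)]; R_n/Ω = 1335 kN.

R_n/Ω ≈ 1330 kN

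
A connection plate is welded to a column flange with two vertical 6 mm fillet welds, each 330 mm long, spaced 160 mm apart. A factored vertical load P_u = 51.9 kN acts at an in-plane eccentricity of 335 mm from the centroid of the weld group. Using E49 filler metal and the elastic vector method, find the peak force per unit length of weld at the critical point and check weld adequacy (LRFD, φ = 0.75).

E49XX → F_EXX = 490 MPa.
Total weld length L_w = 660 mm. Treat welds as unit-width lines.
Polar moment about centroid: J = 2[d³/12 + d(b/2)²] = 2[330³/12 + 330×80²] = 10210000 mm³.
Direct shear f_v = P/L_w = 51.9×10³ / 660 = 78.64 N/mm (vertical).
Torsion M = P·e = 51.9×10³ × 335 = 17386000 N·mm.
Critical point at (x, y) = (80, 165) from centroid. f_tx = M·y/J = 280.9 N/mm; f_ty = M·x/J = 136.2 N/mm.
Resultant f_max = √[f_tx² + (f_v + f_ty)²] = √[280.9² + (78.64 + 136.2)²] = 353.6 N/mm.
Capacity per unit length: φr_n = 0.75 × 0.6 × 490 × (0.707 × 6) = 935.4 N/mm.
353.6 ≤ 935.4 → adequate.

f_max ≈ 354 N/mm; adequate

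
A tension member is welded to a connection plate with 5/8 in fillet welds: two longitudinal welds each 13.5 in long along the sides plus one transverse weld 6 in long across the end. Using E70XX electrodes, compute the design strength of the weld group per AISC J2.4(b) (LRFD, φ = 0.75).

φR_n ≈ 459 kip

E70XX → F_EXX = 70 ksi.
t_e = 0.707 × 0.625 = 0.4419 in.
R_nwl = 0.6 × 70 × 0.4419 × 27 = 501.1 kip (longitudinal, 2 welds).
R_nwt = 0.6 × 70 × 0.4419 × 6 = 111.4 kip (transverse, base value).
(i) R_nwl + R_nwt = 612.4 kip; (ii) 0.85 R_nwl + 1.5 R_nwt = 593 kip.
R_n = max = 612.4 kip [governs: (i)]; φR_n = 459.3 kip.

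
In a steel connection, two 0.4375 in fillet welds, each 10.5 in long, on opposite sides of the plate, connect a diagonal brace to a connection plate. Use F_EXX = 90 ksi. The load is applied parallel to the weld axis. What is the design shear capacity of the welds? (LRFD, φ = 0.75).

Effective throat t_e = 0.707 × 0.4375 = 0.3093 in.
Total length L = 21 in; A_we = 0.3093 × 21 = 6.496 in².
F_nw = 0.6 F_EXX = 0.6 × 90 = 54 ksi.
φR_n = 0.75 × 54 × 6.496 = 263.1 kip.

φR_n ≈ 263 kip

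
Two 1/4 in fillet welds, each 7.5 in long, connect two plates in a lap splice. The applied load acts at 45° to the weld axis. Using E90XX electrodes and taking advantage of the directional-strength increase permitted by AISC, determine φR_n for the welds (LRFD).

φR_n ≈ 139 kip

E90XX → F_EXX = 90 ksi.
t_e = 0.707 × 0.25 = 0.1767 in; A_we = 0.1767 × 15 = 2.651 in².
Directional factor: 1.0 + 0.5 sin^1.5(45°) = 1.297.
F_nw = 0.6 × 90 × 1.297 = 70.05 ksi.
φR_n = 0.75 × 70.05 × 2.651 = 139.3 kip.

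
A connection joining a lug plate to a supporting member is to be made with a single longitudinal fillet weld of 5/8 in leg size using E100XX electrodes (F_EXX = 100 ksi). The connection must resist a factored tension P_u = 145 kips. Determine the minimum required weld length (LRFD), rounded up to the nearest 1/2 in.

L = 7.5 in

Throat t_e = 0.707 × 0.625 = 0.4419 in.
φr_n = 0.75 × 0.6 × 100 × 0.4419 = 19.88 kips/in.
L_req = P_u / φr_n = 145 / 19.88 = 7.292 in total.
Round up → use L = 7.5 in.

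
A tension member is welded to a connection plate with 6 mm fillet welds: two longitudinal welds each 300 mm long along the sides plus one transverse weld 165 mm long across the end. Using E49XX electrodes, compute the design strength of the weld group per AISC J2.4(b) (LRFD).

φR_n ≈ 716 kN

E49XX → F_EXX = 490 MPa.
t_e = 0.707 × 6 = 4.242 mm.
R_nwl = 0.6 × 490 × 4.242 × 600 × 10⁻³ = 748.3 kN (longitudinal, 2 welds).
R_nwt = 0.6 × 490 × 4.242 × 165 × 10⁻³ = 205.8 kN (transverse, base value).
(i) R_nwl + R_nwt = 954.1 kN; (ii) 0.85 R_nwl + 1.5 R_nwt = 944.7 kN.
R_n = max = 954.1 kN [governs: (i)]; φR_n = 715.6 kN.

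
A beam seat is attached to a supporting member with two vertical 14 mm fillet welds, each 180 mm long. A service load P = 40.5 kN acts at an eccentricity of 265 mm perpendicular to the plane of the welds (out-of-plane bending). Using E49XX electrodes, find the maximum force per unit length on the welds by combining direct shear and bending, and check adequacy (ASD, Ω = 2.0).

f_max ≈ 1000 N/mm; adequate

E49XX → F_EXX = 490 MPa.
L_w = 2 × 180 = 360 mm; section modulus (unit throat) S = 2 × L²/6 = 10800 mm².
Direct shear f_v = P/L_w = 40.5×10³/360 = 112.5 N/mm.
Moment M = P × e = 40.5×10³ × 265 = 10732000 N·mm; bending f_b = M/S = 993.8 N/mm.
f_max = √(f_v² + f_b²) = √(112.5² + 993.8²) = 1000 N/mm.
r_n/Ω = (1/2.0) × 0.6 × 490 × (0.707 × 14) = 1455 N/mm → adequate.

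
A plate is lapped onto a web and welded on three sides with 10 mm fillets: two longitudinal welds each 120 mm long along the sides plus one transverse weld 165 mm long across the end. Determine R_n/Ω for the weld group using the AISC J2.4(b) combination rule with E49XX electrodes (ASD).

E49XX → F_EXX = 490 MPa.
t_e = 0.707 × 10 = 7.07 mm.
R_nwl = 0.6 × 490 × 7.07 × 240 × 10⁻³ = 498.9 kN (longitudinal, 2 welds).
R_nwt = 0.6 × 490 × 7.07 × 165 × 10⁻³ = 343 kN (transverse, base value).
(i) R_nwl + R_nwt = 841.8 kN; (ii) 0.85 R_nwl + 1.5 R_nwt = 938.5 kN.
R_n = max = 938.5 kN [governs: (ii)]; R_n/Ω = 469.2 kN.

R_n/Ω ≈ 469 kN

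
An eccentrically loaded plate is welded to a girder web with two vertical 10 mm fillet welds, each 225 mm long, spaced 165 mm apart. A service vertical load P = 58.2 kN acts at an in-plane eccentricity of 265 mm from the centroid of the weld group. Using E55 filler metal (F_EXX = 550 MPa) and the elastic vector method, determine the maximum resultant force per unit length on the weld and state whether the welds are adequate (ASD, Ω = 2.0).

Total weld length L_w = 450 mm. Treat welds as unit-width lines.
Polar moment about centroid: J = 2[d³/12 + d(b/2)²] = 2[225³/12 + 225×82.5²] = 4961000 mm³.
Direct shear f_v = P/L_w = 58.2×10³ / 450 = 129.3 N/mm (vertical).
Torsion M = P·e = 58.2×10³ × 265 = 15423000 N·mm.
Critical point at (x, y) = (82.5, 112.5) from centroid. f_tx = M·y/J = 349.7 N/mm; f_ty = M·x/J = 256.5 N/mm.
Resultant f_max = √[f_tx² + (f_v + f_ty)²] = √[349.7² + (129.3 + 256.5)²] = 520.7 N/mm.
Capacity per unit length: r_n/Ω = (1/2.0) × 0.6 × 550 × (0.707 × 10) = 1167 N/mm.
520.7 ≤ 1167 → adequate.

f_max ≈ 521 N/mm; adequate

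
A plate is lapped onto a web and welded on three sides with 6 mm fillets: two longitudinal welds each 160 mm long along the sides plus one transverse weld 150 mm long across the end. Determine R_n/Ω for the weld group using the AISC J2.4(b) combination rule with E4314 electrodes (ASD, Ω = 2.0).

R_n/Ω ≈ 272 kN

E43XX → F_EXX = 430 MPa.
t_e = 0.707 × 6 = 4.242 mm.
R_nwl = 0.6 × 430 × 4.242 × 320 × 10⁻³ = 350.2 kN (longitudinal, 2 welds).
R_nwt = 0.6 × 430 × 4.242 × 150 × 10⁻³ = 164.2 kN (transverse, base value).
(i) R_nwl + R_nwt = 514.4 kN; (ii) 0.85 R_nwl + 1.5 R_nwt = 543.9 kN.
R_n = max = 543.9 kN [governs: (ii)]; R_n/Ω = 272 kN.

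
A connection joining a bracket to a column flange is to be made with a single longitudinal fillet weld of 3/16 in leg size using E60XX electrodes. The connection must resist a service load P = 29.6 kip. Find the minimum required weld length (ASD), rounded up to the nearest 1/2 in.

L = 12.5 in

E60XX → F_EXX = 60 ksi.
Throat t_e = 0.707 × 0.1875 = 0.1326 in.
r_n/Ω = (0.6 × 60 × 0.1326) / 2.0 = 2.386 kip/in.
L_req = P / (r_n/Ω) = 29.6 / 2.386 = 12.41 in total.
Round up → use L = 12.5 in.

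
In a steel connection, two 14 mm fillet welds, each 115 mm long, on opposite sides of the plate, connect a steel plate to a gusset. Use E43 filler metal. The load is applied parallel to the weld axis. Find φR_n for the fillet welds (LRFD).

E43XX → F_EXX = 430 MPa.
Effective throat t_e = 0.707 × 14 = 9.898 mm.
Total length L = 230 mm; A_we = 9.898 × 230 = 2277 mm².
F_nw = 0.6 F_EXX = 0.6 × 430 = 258 MPa.
φR_n = 0.75 × 258 × 2277 × 10⁻³ = 440.5 kN.

φR_n ≈ 441 kN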